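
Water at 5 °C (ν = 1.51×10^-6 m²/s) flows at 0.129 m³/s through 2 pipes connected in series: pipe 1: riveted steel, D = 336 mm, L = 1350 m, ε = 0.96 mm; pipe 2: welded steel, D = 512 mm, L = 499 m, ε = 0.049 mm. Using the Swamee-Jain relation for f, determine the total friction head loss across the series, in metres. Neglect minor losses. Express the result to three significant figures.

H ≈ 11.8 m

Pipe 1: V = 1.455 m/s, Re = 3.24×10^5, ε/D = 0.00286, f = 0.02638, h_1 = f(L/D)V²/2g = 11.44 m
Pipe 2: V = 0.6266 m/s, Re = 2.12×10^5, ε/D = 9.57×10^-5, f = 0.01620, h_2 = f(L/D)V²/2g = 0.3159 m
Series → Q common, losses add: H = Σh = 11.75 m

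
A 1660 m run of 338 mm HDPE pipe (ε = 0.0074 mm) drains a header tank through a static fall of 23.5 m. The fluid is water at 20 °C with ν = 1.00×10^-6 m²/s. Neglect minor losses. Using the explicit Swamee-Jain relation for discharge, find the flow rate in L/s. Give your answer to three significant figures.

Q ≈ 249 L/s

Swamee-Jain (Type II): Q = -0.965·√(gD⁵h_f/L)·ln[ε/(3.7D) + √(3.17ν²L/(gD³h_f))]
√(gD⁵h_f/L) = √(9.81·0.338⁵·23.5/1660) = 0.02475
ε/(3.7D) = 5.92×10^-6; √(3.17ν²L/(gD³h_f)) = 2.43×10^-5
Q = -0.965·0.02475·ln(3.023×10^-5) = 0.2486 m³/s
Check: V = 2.77 m/s, Re = 9.36×10^5, f = 0.01223, h_f = 23.5 m ≈ 23.5 m ✓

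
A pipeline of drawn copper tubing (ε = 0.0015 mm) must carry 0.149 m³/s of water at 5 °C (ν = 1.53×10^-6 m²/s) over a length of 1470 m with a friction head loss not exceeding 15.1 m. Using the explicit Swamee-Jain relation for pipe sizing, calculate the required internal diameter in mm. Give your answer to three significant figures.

Swamee-Jain (Type III): D = 0.66·[ε^1.25·(LQ²/(gh_f))^4.75 + ν·Q^9.4·(L/(gh_f))^5.2]^0.04
LQ²/(gh_f) = 0.2203; L/(gh_f) = 9.924
Term 1 = ε^1.25·(…)^4.75 = 3.98×10^-11; Term 2 = ν·Q^9.4·(…)^5.2 = 3.94×10^-9
D = 0.66·(3.98×10^-11 + 3.94×10^-9)^0.04 = 0.3045 m = 304 mm
Check: V = 2.05 m/s, Re = 4.07×10^5, f = 0.01365, h_f = 14.1 m ≈ 15.1 m ✓

D ≈ 304 mm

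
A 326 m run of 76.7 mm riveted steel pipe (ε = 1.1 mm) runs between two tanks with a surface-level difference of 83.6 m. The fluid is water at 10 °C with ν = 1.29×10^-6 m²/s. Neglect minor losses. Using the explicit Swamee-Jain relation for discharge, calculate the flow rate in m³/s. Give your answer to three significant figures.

Q ≈ 0.0138 m³/s

Swamee-Jain (Type II): Q = -0.965·√(gD⁵h_f/L)·ln[ε/(3.7D) + √(3.17ν²L/(gD³h_f))]
√(gD⁵h_f/L) = √(9.81·0.0767⁵·83.6/326) = 0.002584
ε/(3.7D) = 0.00388; √(3.17ν²L/(gD³h_f)) = 6.82×10^-5
Q = -0.965·0.002584·ln(0.003944) = 0.01380 m³/s
Check: V = 2.99 m/s, Re = 1.78×10^5, f = 0.04342, h_f = 83.9 m ≈ 83.6 m ✓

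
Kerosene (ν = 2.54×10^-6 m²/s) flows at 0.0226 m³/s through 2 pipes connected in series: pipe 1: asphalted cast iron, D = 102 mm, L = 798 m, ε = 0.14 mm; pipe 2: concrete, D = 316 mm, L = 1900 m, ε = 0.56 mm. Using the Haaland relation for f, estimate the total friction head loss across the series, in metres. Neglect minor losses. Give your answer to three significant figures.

Pipe 1: V = 2.766 m/s, Re = 1.11×10^5, ε/D = 0.00137, f = 0.02301, h_1 = f(L/D)V²/2g = 70.20 m
Pipe 2: V = 0.2882 m/s, Re = 3.59×10^4, ε/D = 0.00177, f = 0.02672, h_2 = f(L/D)V²/2g = 0.6799 m
Series → Q common, losses add: H = Σh = 70.88 m

H ≈ 70.9 m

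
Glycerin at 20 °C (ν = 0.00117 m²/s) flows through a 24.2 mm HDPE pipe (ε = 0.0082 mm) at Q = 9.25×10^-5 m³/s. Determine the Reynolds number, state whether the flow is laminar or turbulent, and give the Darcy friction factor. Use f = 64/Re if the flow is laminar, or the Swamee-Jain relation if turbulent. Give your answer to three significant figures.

V = 4Q/(πD²) = 0.2011 m/s
Re = VD/ν = 0.2011·0.0242/0.00117 = 4.16
Re < 2300 → laminar → f = 64/Re = 15.39

Re ≈ 4.16; laminar; f = 64/Re ≈ 15.4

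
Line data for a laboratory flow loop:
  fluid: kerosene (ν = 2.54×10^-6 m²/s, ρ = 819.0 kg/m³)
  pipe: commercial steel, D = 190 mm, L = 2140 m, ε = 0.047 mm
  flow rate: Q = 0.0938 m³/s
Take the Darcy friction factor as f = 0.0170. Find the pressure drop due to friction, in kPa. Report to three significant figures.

Δp ≈ 858 kPa

V = 4Q/(πD²) = 4·0.0938/(π·0.190²) = 3.308 m/s
h_f = f(L/D)V²/(2g) = 0.01700·(2140/0.190)·3.308²/(2·9.81) = 106.8 m
Δp = ρg·h_f = 819.0·9.81·106.8 = 858.2 kPa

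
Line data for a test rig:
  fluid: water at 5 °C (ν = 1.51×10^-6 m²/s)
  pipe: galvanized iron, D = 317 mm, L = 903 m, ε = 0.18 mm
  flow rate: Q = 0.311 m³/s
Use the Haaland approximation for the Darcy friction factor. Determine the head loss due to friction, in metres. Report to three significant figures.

h_f ≈ 39.9 m

V = 4Q/(πD²) = 4·0.311/(π·0.317²) = 3.941 m/s
Re = VD/ν = 3.941·0.317/1.51×10^-6 = 8.27×10^5 → turbulent
ε/D = 0.18/317 = 5.68×10^-4
Haaland: f = 0.01770
h_f = f(L/D)V²/(2g) = 0.01770·(903/0.317)·3.941²/(2·9.81) = 39.91 m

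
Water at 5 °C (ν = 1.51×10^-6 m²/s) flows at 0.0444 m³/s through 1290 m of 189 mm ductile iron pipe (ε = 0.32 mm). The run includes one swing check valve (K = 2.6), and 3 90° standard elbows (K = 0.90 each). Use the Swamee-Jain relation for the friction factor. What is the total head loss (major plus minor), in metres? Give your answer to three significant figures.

V = 4Q/(πD²) = 1.583 m/s; V²/2g = 0.1277 m
Re = 1.98×10^5, ε/D = 0.00169 → f = 0.02359 (Swamee-Jain)
Major: h_f = f(L/D)·V²/2g = 0.02359·6825·0.1277 = 20.56 m
Minor: ΣK = 5.30; h_m = ΣK·V²/2g = 0.6766 m
Total H_L = 20.56 + 0.6766 = 21.23 m

H_L ≈ 21.2 m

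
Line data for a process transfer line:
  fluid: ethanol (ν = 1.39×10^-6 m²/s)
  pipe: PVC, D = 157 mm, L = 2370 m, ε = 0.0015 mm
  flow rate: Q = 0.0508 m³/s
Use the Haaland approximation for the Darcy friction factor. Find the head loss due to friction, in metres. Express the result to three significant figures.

h_f ≈ 76.6 m

V = 4Q/(πD²) = 4·0.0508/(π·0.157²) = 2.624 m/s
Re = VD/ν = 2.624·0.157/1.39×10^-6 = 2.96×10^5 → turbulent
ε/D = 0.0015/157 = 9.55×10^-6
Haaland: f = 0.01445
h_f = f(L/D)V²/(2g) = 0.01445·(2370/0.157)·2.624²/(2·9.81) = 76.56 m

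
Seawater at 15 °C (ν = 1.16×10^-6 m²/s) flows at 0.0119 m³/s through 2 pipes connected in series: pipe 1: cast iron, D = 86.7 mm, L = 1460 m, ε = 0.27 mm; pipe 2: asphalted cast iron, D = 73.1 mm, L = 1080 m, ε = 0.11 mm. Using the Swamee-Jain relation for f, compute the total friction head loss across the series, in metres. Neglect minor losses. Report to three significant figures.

Pipe 1: V = 2.016 m/s, Re = 1.51×10^5, ε/D = 0.00311, f = 0.02751, h_1 = f(L/D)V²/2g = 95.94 m
Pipe 2: V = 2.835 m/s, Re = 1.79×10^5, ε/D = 0.00150, f = 0.02311, h_2 = f(L/D)V²/2g = 139.9 m
Series → Q common, losses add: H = Σh = 235.9 m

H ≈ 236 m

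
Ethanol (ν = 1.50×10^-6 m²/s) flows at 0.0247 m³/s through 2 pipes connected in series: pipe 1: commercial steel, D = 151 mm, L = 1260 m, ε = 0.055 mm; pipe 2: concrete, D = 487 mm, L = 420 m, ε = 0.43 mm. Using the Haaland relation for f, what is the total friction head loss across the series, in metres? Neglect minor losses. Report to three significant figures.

Pipe 1: V = 1.379 m/s, Re = 1.39×10^5, ε/D = 3.64×10^-4, f = 0.01864, h_1 = f(L/D)V²/2g = 15.09 m
Pipe 2: V = 0.1326 m/s, Re = 4.31×10^4, ε/D = 8.83×10^-4, f = 0.02392, h_2 = f(L/D)V²/2g = 0.01848 m
Series → Q common, losses add: H = Σh = 15.10 m

H ≈ 15.1 m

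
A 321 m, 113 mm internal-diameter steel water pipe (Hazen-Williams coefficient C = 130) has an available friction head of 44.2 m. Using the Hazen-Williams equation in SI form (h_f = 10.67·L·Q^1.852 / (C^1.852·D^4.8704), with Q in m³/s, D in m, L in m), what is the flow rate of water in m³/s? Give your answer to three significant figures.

Rearranging: Q = [h_f·C^1.852·D^4.8704 / (10.67·L)]^(1/1.852)
Q = [44.2·130^1.852·0.113^4.8704 / (10.67·321)]^0.540 = 0.04014 m³/s

Q ≈ 0.0401 m³/s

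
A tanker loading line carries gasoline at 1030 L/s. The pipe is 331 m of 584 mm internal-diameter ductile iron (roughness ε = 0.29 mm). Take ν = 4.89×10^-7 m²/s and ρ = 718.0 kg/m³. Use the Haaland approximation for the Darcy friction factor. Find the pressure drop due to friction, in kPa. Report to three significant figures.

Δp ≈ 50.6 kPa

V = 4Q/(πD²) = 4·1.03/(π·0.584²) = 3.845 m/s
Re = VD/ν = 3.845·0.584/4.89×10^-7 = 4.59×10^6 → turbulent
ε/D = 0.29/584 = 4.97×10^-4
Haaland: f = 0.01681
h_f = f(L/D)V²/(2g) = 0.01681·(331/0.584)·3.845²/(2·9.81) = 7.179 m
Δp = ρg·h_f = 718.0·9.81·7.179 = 50.56 kPa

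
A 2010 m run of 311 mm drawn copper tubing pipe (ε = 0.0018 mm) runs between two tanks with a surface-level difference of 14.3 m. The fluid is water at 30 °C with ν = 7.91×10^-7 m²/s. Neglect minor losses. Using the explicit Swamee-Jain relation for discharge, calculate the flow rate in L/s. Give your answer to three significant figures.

Swamee-Jain (Type II): Q = -0.965·√(gD⁵h_f/L)·ln[ε/(3.7D) + √(3.17ν²L/(gD³h_f))]
√(gD⁵h_f/L) = √(9.81·0.311⁵·14.3/2010) = 0.01425
ε/(3.7D) = 1.56×10^-6; √(3.17ν²L/(gD³h_f)) = 3.07×10^-5
Q = -0.965·0.01425·ln(3.230×10^-5) = 0.1422 m³/s
Check: V = 1.87 m/s, Re = 7.36×10^5, f = 0.01235, h_f = 14.3 m ≈ 14.3 m ✓

Q ≈ 142 L/s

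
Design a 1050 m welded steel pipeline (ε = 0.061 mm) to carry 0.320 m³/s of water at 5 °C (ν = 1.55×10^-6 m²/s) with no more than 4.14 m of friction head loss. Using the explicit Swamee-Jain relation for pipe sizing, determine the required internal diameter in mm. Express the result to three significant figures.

D ≈ 506 mm

Swamee-Jain (Type III): D = 0.66·[ε^1.25·(LQ²/(gh_f))^4.75 + ν·Q^9.4·(L/(gh_f))^5.2]^0.04
LQ²/(gh_f) = 2.647; L/(gh_f) = 25.85
Term 1 = ε^1.25·(…)^4.75 = 5.50×10^-4; Term 2 = ν·Q^9.4·(…)^5.2 = 7.65×10^-4
D = 0.66·(5.50×10^-4 + 7.65×10^-4)^0.04 = 0.5062 m = 506 mm
Check: V = 1.59 m/s, Re = 5.19×10^5, f = 0.01464, h_f = 3.91 m ≈ 4.14 m ✓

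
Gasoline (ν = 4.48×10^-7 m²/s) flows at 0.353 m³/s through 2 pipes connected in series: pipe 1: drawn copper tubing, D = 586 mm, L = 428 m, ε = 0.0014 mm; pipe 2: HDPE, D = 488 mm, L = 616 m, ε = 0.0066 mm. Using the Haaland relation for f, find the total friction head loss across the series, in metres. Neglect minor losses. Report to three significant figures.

H ≈ 3.13 m

Pipe 1: V = 1.309 m/s, Re = 1.71×10^6, ε/D = 2.39×10^-6, f = 0.01066, h_1 = f(L/D)V²/2g = 0.6799 m
Pipe 2: V = 1.887 m/s, Re = 2.06×10^6, ε/D = 1.35×10^-5, f = 0.01071, h_2 = f(L/D)V²/2g = 2.454 m
Series → Q common, losses add: H = Σh = 3.134 m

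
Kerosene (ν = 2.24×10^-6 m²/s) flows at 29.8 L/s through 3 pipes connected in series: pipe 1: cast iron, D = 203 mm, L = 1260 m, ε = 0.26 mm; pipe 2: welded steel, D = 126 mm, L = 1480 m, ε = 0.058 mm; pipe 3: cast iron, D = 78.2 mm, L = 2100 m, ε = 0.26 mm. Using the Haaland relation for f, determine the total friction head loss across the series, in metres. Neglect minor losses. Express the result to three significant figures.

Pipe 1: V = 0.9207 m/s, Re = 8.34×10^4, ε/D = 0.00128, f = 0.02324, h_1 = f(L/D)V²/2g = 6.232 m
Pipe 2: V = 2.390 m/s, Re = 1.34×10^5, ε/D = 4.60×10^-4, f = 0.01919, h_2 = f(L/D)V²/2g = 65.62 m
Pipe 3: V = 6.205 m/s, Re = 2.17×10^5, ε/D = 0.00332, f = 0.02751, h_3 = f(L/D)V²/2g = 1450 m
Series → Q common, losses add: H = Σh = 1521 m

H ≈ 1520 m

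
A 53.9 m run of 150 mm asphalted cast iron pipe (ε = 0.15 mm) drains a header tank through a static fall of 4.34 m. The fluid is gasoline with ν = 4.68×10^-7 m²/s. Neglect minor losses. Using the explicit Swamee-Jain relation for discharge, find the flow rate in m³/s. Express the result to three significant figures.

Swamee-Jain (Type II): Q = -0.965·√(gD⁵h_f/L)·ln[ε/(3.7D) + √(3.17ν²L/(gD³h_f))]
√(gD⁵h_f/L) = √(9.81·0.150⁵·4.34/53.9) = 0.007745
ε/(3.7D) = 2.70×10^-4; √(3.17ν²L/(gD³h_f)) = 1.61×10^-5
Q = -0.965·0.007745·ln(2.864×10^-4) = 0.06097 m³/s
Check: V = 3.45 m/s, Re = 1.11×10^6, f = 0.02000, h_f = 4.36 m ≈ 4.34 m ✓

Q ≈ 0.0610 m³/s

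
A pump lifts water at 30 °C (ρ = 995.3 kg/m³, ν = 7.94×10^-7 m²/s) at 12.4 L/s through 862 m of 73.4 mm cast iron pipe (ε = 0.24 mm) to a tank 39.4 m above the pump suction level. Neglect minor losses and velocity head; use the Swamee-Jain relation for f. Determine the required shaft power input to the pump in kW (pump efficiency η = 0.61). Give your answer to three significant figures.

V = 4Q/(πD²) = 2.930 m/s; Re = 2.71×10^5; ε/D = 0.00327; f = 0.02743
h_f = f(L/D)V²/2g = 141.0 m
Total head H = z + h_f = 39.4 + 141.0 = 180.4 m
P_hyd = ρgQH = 995.3·9.81·0.0124·180.4 = 21.84 kW
P_shaft = P_hyd/η = 21.84/0.61 = 35.81 kW

P_shaft ≈ 35.8 kW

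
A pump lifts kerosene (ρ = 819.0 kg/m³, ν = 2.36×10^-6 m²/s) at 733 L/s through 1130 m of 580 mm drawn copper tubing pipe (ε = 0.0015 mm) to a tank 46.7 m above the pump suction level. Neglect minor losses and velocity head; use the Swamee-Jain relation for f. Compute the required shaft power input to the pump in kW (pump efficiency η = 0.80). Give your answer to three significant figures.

V = 4Q/(πD²) = 2.774 m/s; Re = 6.82×10^5; ε/D = 2.59×10^-6; f = 0.01244
h_f = f(L/D)V²/2g = 9.511 m
Total head H = z + h_f = 46.7 + 9.511 = 56.21 m
P_hyd = ρgQH = 819.0·9.81·0.733·56.21 = 331.0 kW
P_shaft = P_hyd/η = 331.0/0.80 = 413.8 kW

P_shaft ≈ 414 kW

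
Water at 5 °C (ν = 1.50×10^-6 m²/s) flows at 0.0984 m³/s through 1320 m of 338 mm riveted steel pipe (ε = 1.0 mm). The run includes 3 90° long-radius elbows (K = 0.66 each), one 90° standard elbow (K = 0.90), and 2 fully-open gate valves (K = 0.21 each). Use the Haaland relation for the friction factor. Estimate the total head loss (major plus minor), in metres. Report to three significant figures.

V = 4Q/(πD²) = 1.097 m/s; V²/2g = 0.06130 m
Re = 2.47×10^5, ε/D = 0.00296 → f = 0.02661 (Haaland)
Major: h_f = f(L/D)·V²/2g = 0.02661·3905·0.06130 = 6.370 m
Minor: ΣK = 3.30; h_m = ΣK·V²/2g = 0.2023 m
Total H_L = 6.370 + 0.2023 = 6.572 m

H_L ≈ 6.57 m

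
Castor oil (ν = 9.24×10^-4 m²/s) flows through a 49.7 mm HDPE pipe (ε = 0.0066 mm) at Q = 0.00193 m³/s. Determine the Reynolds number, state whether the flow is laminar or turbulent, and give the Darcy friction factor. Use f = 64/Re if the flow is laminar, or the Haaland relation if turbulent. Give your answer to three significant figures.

Re ≈ 53.5; laminar; f = 64/Re ≈ 1.20

V = 4Q/(πD²) = 0.9948 m/s
Re = VD/ν = 0.9948·0.0497/9.24×10^-4 = 53.5
Re < 2300 → laminar → f = 64/Re = 1.196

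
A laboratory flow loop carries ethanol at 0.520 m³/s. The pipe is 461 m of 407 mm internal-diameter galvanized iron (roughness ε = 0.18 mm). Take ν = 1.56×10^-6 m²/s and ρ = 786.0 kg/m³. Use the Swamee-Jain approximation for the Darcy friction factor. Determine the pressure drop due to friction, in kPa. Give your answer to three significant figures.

Δp ≈ 120 kPa

V = 4Q/(πD²) = 4·0.520/(π·0.407²) = 3.997 m/s
Re = VD/ν = 3.997·0.407/1.56×10^-6 = 1.04×10^6 → turbulent
ε/D = 0.18/407 = 4.42×10^-4
Swamee-Jain: f = 0.01687
h_f = f(L/D)V²/(2g) = 0.01687·(461/0.407)·3.997²/(2·9.81) = 15.56 m
Δp = ρg·h_f = 786.0·9.81·15.56 = 120.0 kPa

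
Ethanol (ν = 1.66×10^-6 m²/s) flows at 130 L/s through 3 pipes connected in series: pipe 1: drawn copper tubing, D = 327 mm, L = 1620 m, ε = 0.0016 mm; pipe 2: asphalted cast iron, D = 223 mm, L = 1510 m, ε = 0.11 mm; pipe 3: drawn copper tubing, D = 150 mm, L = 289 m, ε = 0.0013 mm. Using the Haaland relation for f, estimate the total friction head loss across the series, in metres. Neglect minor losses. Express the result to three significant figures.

Pipe 1: V = 1.548 m/s, Re = 3.05×10^5, ε/D = 4.89×10^-6, f = 0.01434, h_1 = f(L/D)V²/2g = 8.675 m
Pipe 2: V = 3.328 m/s, Re = 4.47×10^5, ε/D = 4.93×10^-4, f = 0.01763, h_2 = f(L/D)V²/2g = 67.40 m
Pipe 3: V = 7.356 m/s, Re = 6.65×10^5, ε/D = 8.67×10^-6, f = 0.01254, h_3 = f(L/D)V²/2g = 66.65 m
Series → Q common, losses add: H = Σh = 142.7 m

H ≈ 143 m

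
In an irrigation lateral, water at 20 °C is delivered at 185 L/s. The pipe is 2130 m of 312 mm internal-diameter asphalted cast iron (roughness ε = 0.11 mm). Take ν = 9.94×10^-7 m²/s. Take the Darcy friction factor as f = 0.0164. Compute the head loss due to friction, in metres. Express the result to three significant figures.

V = 4Q/(πD²) = 4·0.185/(π·0.312²) = 2.420 m/s
h_f = f(L/D)V²/(2g) = 0.01640·(2130/0.312)·2.420²/(2·9.81) = 33.41 m

h_f ≈ 33.4 m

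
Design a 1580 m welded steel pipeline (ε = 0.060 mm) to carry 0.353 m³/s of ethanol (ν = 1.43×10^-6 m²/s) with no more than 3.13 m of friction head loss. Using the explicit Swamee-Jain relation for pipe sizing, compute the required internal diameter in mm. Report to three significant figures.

D ≈ 602 mm

Swamee-Jain (Type III): D = 0.66·[ε^1.25·(LQ²/(gh_f))^4.75 + ν·Q^9.4·(L/(gh_f))^5.2]^0.04
LQ²/(gh_f) = 6.412; L/(gh_f) = 51.46
Term 1 = ε^1.25·(…)^4.75 = 0.0360; Term 2 = ν·Q^9.4·(…)^5.2 = 0.0637
D = 0.66·(0.0360 + 0.0637)^0.04 = 0.6018 m = 602 mm
Check: V = 1.24 m/s, Re = 5.22×10^5, f = 0.01439, h_f = 2.97 m ≈ 3.13 m ✓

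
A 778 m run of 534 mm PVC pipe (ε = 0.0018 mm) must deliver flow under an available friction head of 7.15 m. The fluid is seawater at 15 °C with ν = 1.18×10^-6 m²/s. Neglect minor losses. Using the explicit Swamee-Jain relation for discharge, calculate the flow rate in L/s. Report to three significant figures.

Q ≈ 657 L/s

Swamee-Jain (Type II): Q = -0.965·√(gD⁵h_f/L)·ln[ε/(3.7D) + √(3.17ν²L/(gD³h_f))]
√(gD⁵h_f/L) = √(9.81·0.534⁵·7.15/778) = 0.06257
ε/(3.7D) = 9.11×10^-7; √(3.17ν²L/(gD³h_f)) = 1.79×10^-5
Q = -0.965·0.06257·ln(1.884×10^-5) = 0.6569 m³/s
Check: V = 2.93 m/s, Re = 1.33×10^6, f = 0.01117, h_f = 7.14 m ≈ 7.15 m ✓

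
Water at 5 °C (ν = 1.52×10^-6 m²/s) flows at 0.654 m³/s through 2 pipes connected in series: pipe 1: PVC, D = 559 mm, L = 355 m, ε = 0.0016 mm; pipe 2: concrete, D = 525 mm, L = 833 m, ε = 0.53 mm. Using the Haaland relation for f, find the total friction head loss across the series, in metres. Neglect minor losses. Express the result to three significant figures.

Pipe 1: V = 2.665 m/s, Re = 9.80×10^5, ε/D = 2.86×10^-6, f = 0.01167, h_1 = f(L/D)V²/2g = 2.683 m
Pipe 2: V = 3.021 m/s, Re = 1.04×10^6, ε/D = 0.00101, f = 0.01997, h_2 = f(L/D)V²/2g = 14.74 m
Series → Q common, losses add: H = Σh = 17.43 m

H ≈ 17.4 m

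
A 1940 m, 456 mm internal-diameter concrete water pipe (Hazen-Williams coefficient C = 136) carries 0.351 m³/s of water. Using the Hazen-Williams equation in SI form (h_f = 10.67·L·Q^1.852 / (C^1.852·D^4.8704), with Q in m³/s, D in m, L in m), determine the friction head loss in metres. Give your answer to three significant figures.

h_f ≈ 15.3 m

h_f = 10.67·1940·0.351^1.852 / (136^1.852·0.456^4.8704) = 15.26 m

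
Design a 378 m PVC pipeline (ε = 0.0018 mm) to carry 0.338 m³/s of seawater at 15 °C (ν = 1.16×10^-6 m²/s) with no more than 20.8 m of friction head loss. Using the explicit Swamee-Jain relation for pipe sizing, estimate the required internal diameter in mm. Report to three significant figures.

Swamee-Jain (Type III): D = 0.66·[ε^1.25·(LQ²/(gh_f))^4.75 + ν·Q^9.4·(L/(gh_f))^5.2]^0.04
LQ²/(gh_f) = 0.2116; L/(gh_f) = 1.853
Term 1 = ε^1.25·(…)^4.75 = 4.13×10^-11; Term 2 = ν·Q^9.4·(…)^5.2 = 1.07×10^-9
D = 0.66·(4.13×10^-11 + 1.07×10^-9)^0.04 = 0.2893 m = 289 mm
Check: V = 5.14 m/s, Re = 1.28×10^6, f = 0.01132, h_f = 19.9 m ≈ 20.8 m ✓

D ≈ 289 mm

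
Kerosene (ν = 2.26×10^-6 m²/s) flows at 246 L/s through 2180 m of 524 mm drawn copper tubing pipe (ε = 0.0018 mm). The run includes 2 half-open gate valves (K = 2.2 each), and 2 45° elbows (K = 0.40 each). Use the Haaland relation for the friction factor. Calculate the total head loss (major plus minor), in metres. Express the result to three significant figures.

V = 4Q/(πD²) = 1.141 m/s; V²/2g = 0.06632 m
Re = 2.64×10^5, ε/D = 3.44×10^-6 → f = 0.01471 (Haaland)
Major: h_f = f(L/D)·V²/2g = 0.01471·4160·0.06632 = 4.060 m
Minor: ΣK = 5.20; h_m = ΣK·V²/2g = 0.3449 m
Total H_L = 4.060 + 0.3449 = 4.404 m

H_L ≈ 4.40 m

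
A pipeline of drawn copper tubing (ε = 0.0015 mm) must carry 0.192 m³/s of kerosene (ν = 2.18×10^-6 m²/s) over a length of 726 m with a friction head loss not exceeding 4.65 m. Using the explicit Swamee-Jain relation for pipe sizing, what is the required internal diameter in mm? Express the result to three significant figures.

D ≈ 375 mm

Swamee-Jain (Type III): D = 0.66·[ε^1.25·(LQ²/(gh_f))^4.75 + ν·Q^9.4·(L/(gh_f))^5.2]^0.04
LQ²/(gh_f) = 0.5867; L/(gh_f) = 15.92
Term 1 = ε^1.25·(…)^4.75 = 4.17×10^-9; Term 2 = ν·Q^9.4·(…)^5.2 = 7.09×10^-7
D = 0.66·(4.17×10^-9 + 7.09×10^-7)^0.04 = 0.3747 m = 375 mm
Check: V = 1.74 m/s, Re = 2.99×10^5, f = 0.01443, h_f = 4.32 m ≈ 4.65 m ✓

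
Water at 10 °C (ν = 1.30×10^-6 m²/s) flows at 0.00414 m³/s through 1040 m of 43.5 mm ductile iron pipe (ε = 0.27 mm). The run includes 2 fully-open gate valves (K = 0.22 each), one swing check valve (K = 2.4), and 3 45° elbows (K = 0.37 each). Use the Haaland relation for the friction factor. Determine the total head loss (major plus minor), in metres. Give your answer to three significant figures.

H_L ≈ 317 m

V = 4Q/(πD²) = 2.786 m/s; V²/2g = 0.3955 m
Re = 9.32×10^4, ε/D = 0.00621 → f = 0.03332 (Haaland)
Major: h_f = f(L/D)·V²/2g = 0.03332·23908·0.3955 = 315.1 m
Minor: ΣK = 3.95; h_m = ΣK·V²/2g = 1.562 m
Total H_L = 315.1 + 1.562 = 316.6 m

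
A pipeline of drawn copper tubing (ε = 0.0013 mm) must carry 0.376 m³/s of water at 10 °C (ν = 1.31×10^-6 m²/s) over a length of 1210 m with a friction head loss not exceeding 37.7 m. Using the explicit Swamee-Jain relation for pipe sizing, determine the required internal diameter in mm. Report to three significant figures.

D ≈ 340 mm

Swamee-Jain (Type III): D = 0.66·[ε^1.25·(LQ²/(gh_f))^4.75 + ν·Q^9.4·(L/(gh_f))^5.2]^0.04
LQ²/(gh_f) = 0.4625; L/(gh_f) = 3.272
Term 1 = ε^1.25·(…)^4.75 = 1.13×10^-9; Term 2 = ν·Q^9.4·(…)^5.2 = 6.32×10^-8
D = 0.66·(1.13×10^-9 + 6.32×10^-8)^0.04 = 0.3403 m = 340 mm
Check: V = 4.13 m/s, Re = 1.07×10^6, f = 0.01157, h_f = 35.8 m ≈ 37.7 m ✓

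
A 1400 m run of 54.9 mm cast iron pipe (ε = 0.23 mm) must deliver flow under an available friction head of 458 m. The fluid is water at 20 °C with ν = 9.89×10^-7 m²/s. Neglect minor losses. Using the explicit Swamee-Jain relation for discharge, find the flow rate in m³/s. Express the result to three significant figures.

Swamee-Jain (Type II): Q = -0.965·√(gD⁵h_f/L)·ln[ε/(3.7D) + √(3.17ν²L/(gD³h_f))]
√(gD⁵h_f/L) = √(9.81·0.0549⁵·458/1400) = 0.001265
ε/(3.7D) = 0.00113; √(3.17ν²L/(gD³h_f)) = 7.64×10^-5
Q = -0.965·0.001265·ln(0.001209) = 0.008202 m³/s
Check: V = 3.46 m/s, Re = 1.92×10^5, f = 0.02954, h_f = 461 m ≈ 458 m ✓

Q ≈ 0.00820 m³/s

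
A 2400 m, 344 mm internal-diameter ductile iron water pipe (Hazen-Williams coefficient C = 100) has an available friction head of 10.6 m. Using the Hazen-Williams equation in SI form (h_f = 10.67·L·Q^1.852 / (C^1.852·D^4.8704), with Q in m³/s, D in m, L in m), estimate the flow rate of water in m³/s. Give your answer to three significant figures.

Q ≈ 0.0901 m³/s

Rearranging: Q = [h_f·C^1.852·D^4.8704 / (10.67·L)]^(1/1.852)
Q = [10.6·100^1.852·0.344^4.8704 / (10.67·2400)]^0.540 = 0.09006 m³/s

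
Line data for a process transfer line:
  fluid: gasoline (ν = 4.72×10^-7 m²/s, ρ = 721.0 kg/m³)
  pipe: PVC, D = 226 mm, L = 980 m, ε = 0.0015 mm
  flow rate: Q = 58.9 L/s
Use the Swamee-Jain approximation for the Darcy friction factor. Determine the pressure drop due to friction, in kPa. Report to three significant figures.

Δp ≈ 42.0 kPa

V = 4Q/(πD²) = 4·0.0589/(π·0.226²) = 1.468 m/s
Re = VD/ν = 1.468·0.226/4.72×10^-7 = 7.03×10^5 → turbulent
ε/D = 0.0015/226 = 6.64×10^-6
Swamee-Jain: f = 0.01246
h_f = f(L/D)V²/(2g) = 0.01246·(980/0.226)·1.468²/(2·9.81) = 5.937 m
Δp = ρg·h_f = 721.0·9.81·5.937 = 41.99 kPa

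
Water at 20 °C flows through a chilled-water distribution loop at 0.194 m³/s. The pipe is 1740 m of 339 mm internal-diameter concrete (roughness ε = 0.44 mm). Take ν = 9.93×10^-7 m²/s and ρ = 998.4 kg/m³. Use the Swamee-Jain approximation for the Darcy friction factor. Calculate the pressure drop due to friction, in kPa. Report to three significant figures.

Δp ≈ 253 kPa

V = 4Q/(πD²) = 4·0.194/(π·0.339²) = 2.149 m/s
Re = VD/ν = 2.149·0.339/9.93×10^-7 = 7.34×10^5 → turbulent
ε/D = 0.44/339 = 0.00130
Swamee-Jain: f = 0.02139
h_f = f(L/D)V²/(2g) = 0.02139·(1740/0.339)·2.149²/(2·9.81) = 25.85 m
Δp = ρg·h_f = 998.4·9.81·25.85 = 253.1 kPa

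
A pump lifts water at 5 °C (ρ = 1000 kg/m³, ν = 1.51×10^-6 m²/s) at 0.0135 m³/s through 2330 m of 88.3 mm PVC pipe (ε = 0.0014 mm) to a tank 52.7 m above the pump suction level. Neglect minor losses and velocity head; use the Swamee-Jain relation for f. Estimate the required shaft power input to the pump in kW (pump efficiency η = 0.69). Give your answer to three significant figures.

P_shaft ≈ 31.5 kW

V = 4Q/(πD²) = 2.205 m/s; Re = 1.29×10^5; ε/D = 1.59×10^-5; f = 0.01706
h_f = f(L/D)V²/2g = 111.5 m
Total head H = z + h_f = 52.7 + 111.5 = 164.2 m
P_hyd = ρgQH = 1000·9.81·0.0135·164.2 = 21.75 kW
P_shaft = P_hyd/η = 21.75/0.69 = 31.52 kW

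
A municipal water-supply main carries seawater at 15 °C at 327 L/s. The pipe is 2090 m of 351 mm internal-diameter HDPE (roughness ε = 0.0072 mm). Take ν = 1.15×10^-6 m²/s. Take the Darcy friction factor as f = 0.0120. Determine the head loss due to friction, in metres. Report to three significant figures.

V = 4Q/(πD²) = 4·0.327/(π·0.351²) = 3.379 m/s
h_f = f(L/D)V²/(2g) = 0.01200·(2090/0.351)·3.379²/(2·9.81) = 41.59 m

h_f ≈ 41.6 m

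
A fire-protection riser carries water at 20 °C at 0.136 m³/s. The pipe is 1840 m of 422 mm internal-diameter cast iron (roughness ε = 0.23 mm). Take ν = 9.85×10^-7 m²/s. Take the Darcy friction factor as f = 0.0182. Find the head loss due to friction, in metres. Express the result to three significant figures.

h_f ≈ 3.82 m

V = 4Q/(πD²) = 4·0.136/(π·0.422²) = 0.9724 m/s
h_f = f(L/D)V²/(2g) = 0.01820·(1840/0.422)·0.9724²/(2·9.81) = 3.824 m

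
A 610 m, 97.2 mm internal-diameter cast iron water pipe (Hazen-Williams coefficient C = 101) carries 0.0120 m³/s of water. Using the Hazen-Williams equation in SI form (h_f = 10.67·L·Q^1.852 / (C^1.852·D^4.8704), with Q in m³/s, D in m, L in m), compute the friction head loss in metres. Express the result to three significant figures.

h_f ≈ 29.8 m

h_f = 10.67·610·0.0120^1.852 / (101^1.852·0.0972^4.8704) = 29.83 m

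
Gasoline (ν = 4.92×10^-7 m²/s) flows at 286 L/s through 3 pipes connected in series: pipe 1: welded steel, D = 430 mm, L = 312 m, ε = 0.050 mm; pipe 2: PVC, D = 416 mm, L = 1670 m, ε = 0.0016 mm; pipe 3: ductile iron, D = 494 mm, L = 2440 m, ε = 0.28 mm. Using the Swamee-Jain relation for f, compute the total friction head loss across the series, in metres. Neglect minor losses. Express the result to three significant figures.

H ≈ 21.4 m

Pipe 1: V = 1.969 m/s, Re = 1.72×10^6, ε/D = 1.16×10^-4, f = 0.01326, h_1 = f(L/D)V²/2g = 1.902 m
Pipe 2: V = 2.104 m/s, Re = 1.78×10^6, ε/D = 3.85×10^-6, f = 0.01070, h_2 = f(L/D)V²/2g = 9.691 m
Pipe 3: V = 1.492 m/s, Re = 1.50×10^6, ε/D = 5.67×10^-4, f = 0.01757, h_3 = f(L/D)V²/2g = 9.850 m
Series → Q common, losses add: H = Σh = 21.44 m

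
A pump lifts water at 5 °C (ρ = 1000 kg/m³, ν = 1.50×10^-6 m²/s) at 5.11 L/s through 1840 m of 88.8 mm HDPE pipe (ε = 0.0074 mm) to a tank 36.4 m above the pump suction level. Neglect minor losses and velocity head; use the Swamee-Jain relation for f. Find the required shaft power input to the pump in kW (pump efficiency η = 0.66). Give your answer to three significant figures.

P_shaft ≈ 3.92 kW

V = 4Q/(πD²) = 0.8251 m/s; Re = 4.88×10^4; ε/D = 8.33×10^-5; f = 0.02120
h_f = f(L/D)V²/2g = 15.25 m
Total head H = z + h_f = 36.4 + 15.25 = 51.65 m
P_hyd = ρgQH = 1000·9.81·0.00511·51.65 = 2.589 kW
P_shaft = P_hyd/η = 2.589/0.66 = 3.923 kW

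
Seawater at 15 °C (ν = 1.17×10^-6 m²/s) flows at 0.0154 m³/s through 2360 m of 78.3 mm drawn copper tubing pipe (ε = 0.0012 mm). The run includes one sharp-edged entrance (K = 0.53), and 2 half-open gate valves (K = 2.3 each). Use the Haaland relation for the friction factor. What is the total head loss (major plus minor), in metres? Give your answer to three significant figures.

V = 4Q/(πD²) = 3.198 m/s; V²/2g = 0.5213 m
Re = 2.14×10^5, ε/D = 1.53×10^-5 → f = 0.01539 (Haaland)
Major: h_f = f(L/D)·V²/2g = 0.01539·30140·0.5213 = 241.9 m
Minor: ΣK = 5.13; h_m = ΣK·V²/2g = 2.674 m
Total H_L = 241.9 + 2.674 = 244.6 m

H_L ≈ 245 m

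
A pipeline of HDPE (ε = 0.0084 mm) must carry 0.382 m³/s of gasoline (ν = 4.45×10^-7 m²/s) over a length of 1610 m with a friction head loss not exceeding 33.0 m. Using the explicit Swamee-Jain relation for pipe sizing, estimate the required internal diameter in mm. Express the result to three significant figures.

D ≈ 363 mm

Swamee-Jain (Type III): D = 0.66·[ε^1.25·(LQ²/(gh_f))^4.75 + ν·Q^9.4·(L/(gh_f))^5.2]^0.04
LQ²/(gh_f) = 0.7257; L/(gh_f) = 4.973
Term 1 = ε^1.25·(…)^4.75 = 9.86×10^-8; Term 2 = ν·Q^9.4·(…)^5.2 = 2.20×10^-7
D = 0.66·(9.86×10^-8 + 2.20×10^-7)^0.04 = 0.3628 m = 363 mm
Check: V = 3.70 m/s, Re = 3.01×10^6, f = 0.01071, h_f = 33.1 m ≈ 33.0 m ✓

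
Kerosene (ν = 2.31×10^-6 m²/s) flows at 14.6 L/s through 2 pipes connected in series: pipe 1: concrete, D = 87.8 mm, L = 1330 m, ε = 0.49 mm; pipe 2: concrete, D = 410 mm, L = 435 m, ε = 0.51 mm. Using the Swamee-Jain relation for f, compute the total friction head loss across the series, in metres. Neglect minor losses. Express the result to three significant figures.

Pipe 1: V = 2.411 m/s, Re = 9.17×10^4, ε/D = 0.00558, f = 0.03262, h_1 = f(L/D)V²/2g = 146.5 m
Pipe 2: V = 0.1106 m/s, Re = 1.96×10^4, ε/D = 0.00124, f = 0.02873, h_2 = f(L/D)V²/2g = 0.01900 m
Series → Q common, losses add: H = Σh = 146.5 m

H ≈ 146 m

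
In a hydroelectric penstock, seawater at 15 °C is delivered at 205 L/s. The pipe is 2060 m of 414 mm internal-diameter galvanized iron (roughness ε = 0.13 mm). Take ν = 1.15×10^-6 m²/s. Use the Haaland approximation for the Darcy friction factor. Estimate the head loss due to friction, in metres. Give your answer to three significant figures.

V = 4Q/(πD²) = 4·0.205/(π·0.414²) = 1.523 m/s
Re = VD/ν = 1.523·0.414/1.15×10^-6 = 5.48×10^5 → turbulent
ε/D = 0.13/414 = 3.14×10^-4
Haaland: f = 0.01618
h_f = f(L/D)V²/(2g) = 0.01618·(2060/0.414)·1.523²/(2·9.81) = 9.514 m

h_f ≈ 9.51 m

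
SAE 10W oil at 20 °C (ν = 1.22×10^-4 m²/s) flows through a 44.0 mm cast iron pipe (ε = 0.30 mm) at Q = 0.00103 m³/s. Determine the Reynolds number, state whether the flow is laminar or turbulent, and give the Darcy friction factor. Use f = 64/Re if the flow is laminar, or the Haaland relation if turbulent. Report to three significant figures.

Re ≈ 244; laminar; f = 64/Re ≈ 0.262

V = 4Q/(πD²) = 0.6774 m/s
Re = VD/ν = 0.6774·0.0440/1.22×10^-4 = 244
Re < 2300 → laminar → f = 64/Re = 0.2620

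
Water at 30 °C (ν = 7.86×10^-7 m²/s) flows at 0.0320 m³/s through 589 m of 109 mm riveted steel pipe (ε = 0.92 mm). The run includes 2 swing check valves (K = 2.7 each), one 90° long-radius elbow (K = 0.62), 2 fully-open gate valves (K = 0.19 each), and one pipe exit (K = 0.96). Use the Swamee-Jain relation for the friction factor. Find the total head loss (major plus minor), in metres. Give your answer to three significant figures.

H_L ≈ 121 m

V = 4Q/(πD²) = 3.429 m/s; V²/2g = 0.5994 m
Re = 4.76×10^5, ε/D = 0.00844 → f = 0.03605 (Swamee-Jain)
Major: h_f = f(L/D)·V²/2g = 0.03605·5404·0.5994 = 116.8 m
Minor: ΣK = 7.36; h_m = ΣK·V²/2g = 4.412 m
Total H_L = 116.8 + 4.412 = 121.2 m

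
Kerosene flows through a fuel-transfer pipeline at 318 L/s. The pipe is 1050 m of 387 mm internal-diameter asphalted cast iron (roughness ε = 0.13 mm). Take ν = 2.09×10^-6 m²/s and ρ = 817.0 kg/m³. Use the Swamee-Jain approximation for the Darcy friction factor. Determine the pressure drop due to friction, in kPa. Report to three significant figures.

V = 4Q/(πD²) = 4·0.318/(π·0.387²) = 2.703 m/s
Re = VD/ν = 2.703·0.387/2.09×10^-6 = 5.01×10^5 → turbulent
ε/D = 0.13/387 = 3.36×10^-4
Swamee-Jain: f = 0.01665
h_f = f(L/D)V²/(2g) = 0.01665·(1050/0.387)·2.703²/(2·9.81) = 16.83 m
Δp = ρg·h_f = 817.0·9.81·16.83 = 134.9 kPa

Δp ≈ 135 kPa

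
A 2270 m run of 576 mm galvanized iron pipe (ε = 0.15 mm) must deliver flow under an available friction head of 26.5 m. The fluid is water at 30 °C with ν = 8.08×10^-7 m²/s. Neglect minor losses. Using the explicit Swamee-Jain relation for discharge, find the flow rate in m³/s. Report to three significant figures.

Q ≈ 0.776 m³/s

Swamee-Jain (Type II): Q = -0.965·√(gD⁵h_f/L)·ln[ε/(3.7D) + √(3.17ν²L/(gD³h_f))]
√(gD⁵h_f/L) = √(9.81·0.576⁵·26.5/2270) = 0.08521
ε/(3.7D) = 7.04×10^-5; √(3.17ν²L/(gD³h_f)) = 9.72×10^-6
Q = -0.965·0.08521·ln(8.011×10^-5) = 0.7756 m³/s
Check: V = 2.98 m/s, Re = 2.12×10^6, f = 0.01497, h_f = 26.6 m ≈ 26.5 m ✓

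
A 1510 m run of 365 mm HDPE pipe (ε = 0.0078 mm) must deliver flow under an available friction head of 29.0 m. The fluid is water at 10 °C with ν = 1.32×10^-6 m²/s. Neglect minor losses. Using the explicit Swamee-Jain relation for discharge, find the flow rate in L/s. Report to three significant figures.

Swamee-Jain (Type II): Q = -0.965·√(gD⁵h_f/L)·ln[ε/(3.7D) + √(3.17ν²L/(gD³h_f))]
√(gD⁵h_f/L) = √(9.81·0.365⁵·29.0/1510) = 0.03494
ε/(3.7D) = 5.78×10^-6; √(3.17ν²L/(gD³h_f)) = 2.46×10^-5
Q = -0.965·0.03494·ln(3.033×10^-5) = 0.3507 m³/s
Check: V = 3.35 m/s, Re = 9.27×10^5, f = 0.01224, h_f = 29.0 m ≈ 29.0 m ✓

Q ≈ 351 L/s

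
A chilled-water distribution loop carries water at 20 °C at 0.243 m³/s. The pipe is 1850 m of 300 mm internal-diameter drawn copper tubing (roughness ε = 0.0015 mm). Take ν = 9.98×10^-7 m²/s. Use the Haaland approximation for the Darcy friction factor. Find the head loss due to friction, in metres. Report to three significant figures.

V = 4Q/(πD²) = 4·0.243/(π·0.300²) = 3.438 m/s
Re = VD/ν = 3.438·0.300/9.98×10^-7 = 1.03×10^6 → turbulent
ε/D = 0.0015/300 = 5.00×10^-6
Haaland: f = 0.01161
h_f = f(L/D)V²/(2g) = 0.01161·(1850/0.300)·3.438²/(2·9.81) = 43.13 m

h_f ≈ 43.1 m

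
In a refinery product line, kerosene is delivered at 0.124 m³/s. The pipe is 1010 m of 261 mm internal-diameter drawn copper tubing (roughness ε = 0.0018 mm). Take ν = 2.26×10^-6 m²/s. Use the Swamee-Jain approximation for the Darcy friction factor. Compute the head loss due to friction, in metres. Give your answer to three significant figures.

h_f ≈ 15.6 m

V = 4Q/(πD²) = 4·0.124/(π·0.261²) = 2.318 m/s
Re = VD/ν = 2.318·0.261/2.26×10^-6 = 2.68×10^5 → turbulent
ε/D = 0.0018/261 = 6.90×10^-6
Swamee-Jain: f = 0.01476
h_f = f(L/D)V²/(2g) = 0.01476·(1010/0.261)·2.318²/(2·9.81) = 15.64 m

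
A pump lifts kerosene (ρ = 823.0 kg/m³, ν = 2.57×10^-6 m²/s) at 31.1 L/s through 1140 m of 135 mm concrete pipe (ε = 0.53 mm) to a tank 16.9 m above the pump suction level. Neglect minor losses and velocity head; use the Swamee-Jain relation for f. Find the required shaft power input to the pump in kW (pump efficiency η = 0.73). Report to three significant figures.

P_shaft ≈ 26.4 kW

V = 4Q/(πD²) = 2.173 m/s; Re = 1.14×10^5; ε/D = 0.00393; f = 0.02946
h_f = f(L/D)V²/2g = 59.87 m
Total head H = z + h_f = 16.9 + 59.87 = 76.77 m
P_hyd = ρgQH = 823.0·9.81·0.0311·76.77 = 19.28 kW
P_shaft = P_hyd/η = 19.28/0.73 = 26.40 kW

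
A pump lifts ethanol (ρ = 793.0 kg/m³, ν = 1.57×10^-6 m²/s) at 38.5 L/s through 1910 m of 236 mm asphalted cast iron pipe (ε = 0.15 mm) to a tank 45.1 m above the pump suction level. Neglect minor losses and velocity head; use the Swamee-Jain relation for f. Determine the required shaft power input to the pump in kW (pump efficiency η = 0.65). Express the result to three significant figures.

V = 4Q/(πD²) = 0.8801 m/s; Re = 1.32×10^5; ε/D = 6.36×10^-4; f = 0.02035
h_f = f(L/D)V²/2g = 6.504 m
Total head H = z + h_f = 45.1 + 6.504 = 51.60 m
P_hyd = ρgQH = 793.0·9.81·0.0385·51.60 = 15.46 kW
P_shaft = P_hyd/η = 15.46/0.65 = 23.78 kW

P_shaft ≈ 23.8 kW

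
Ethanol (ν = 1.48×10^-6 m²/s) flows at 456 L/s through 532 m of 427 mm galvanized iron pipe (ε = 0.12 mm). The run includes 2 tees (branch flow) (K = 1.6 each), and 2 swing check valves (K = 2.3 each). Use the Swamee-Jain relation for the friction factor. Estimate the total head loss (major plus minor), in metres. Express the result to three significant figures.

H_L ≈ 14.1 m

V = 4Q/(πD²) = 3.184 m/s; V²/2g = 0.5168 m
Re = 9.19×10^5, ε/D = 2.81×10^-4 → f = 0.01565 (Swamee-Jain)
Major: h_f = f(L/D)·V²/2g = 0.01565·1246·0.5168 = 10.07 m
Minor: ΣK = 7.80; h_m = ΣK·V²/2g = 4.031 m
Total H_L = 10.07 + 4.031 = 14.11 m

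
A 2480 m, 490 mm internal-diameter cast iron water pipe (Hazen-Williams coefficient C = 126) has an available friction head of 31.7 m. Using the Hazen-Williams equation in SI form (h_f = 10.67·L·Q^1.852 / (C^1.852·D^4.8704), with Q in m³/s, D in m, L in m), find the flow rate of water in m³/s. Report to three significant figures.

Rearranging: Q = [h_f·C^1.852·D^4.8704 / (10.67·L)]^(1/1.852)
Q = [31.7·126^1.852·0.490^4.8704 / (10.67·2480)]^0.540 = 0.5107 m³/s

Q ≈ 0.511 m³/s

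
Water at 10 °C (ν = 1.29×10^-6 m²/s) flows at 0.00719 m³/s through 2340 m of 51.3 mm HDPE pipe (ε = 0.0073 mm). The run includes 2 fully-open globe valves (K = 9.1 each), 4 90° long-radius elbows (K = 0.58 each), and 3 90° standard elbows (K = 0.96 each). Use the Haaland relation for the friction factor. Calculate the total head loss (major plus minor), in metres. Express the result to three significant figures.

H_L ≈ 506 m

V = 4Q/(πD²) = 3.479 m/s; V²/2g = 0.6168 m
Re = 1.38×10^5, ε/D = 1.42×10^-4 → f = 0.01746 (Haaland)
Major: h_f = f(L/D)·V²/2g = 0.01746·45614·0.6168 = 491.2 m
Minor: ΣK = 23.4; h_m = ΣK·V²/2g = 14.43 m
Total H_L = 491.2 + 14.43 = 505.6 m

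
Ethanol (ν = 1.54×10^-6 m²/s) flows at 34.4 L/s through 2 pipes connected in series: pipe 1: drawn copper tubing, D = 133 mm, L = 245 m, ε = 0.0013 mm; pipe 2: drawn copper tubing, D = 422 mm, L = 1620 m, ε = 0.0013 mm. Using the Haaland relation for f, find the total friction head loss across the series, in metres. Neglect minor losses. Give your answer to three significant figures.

H ≈ 9.07 m

Pipe 1: V = 2.476 m/s, Re = 2.14×10^5, ε/D = 9.77×10^-6, f = 0.01536, h_1 = f(L/D)V²/2g = 8.842 m
Pipe 2: V = 0.2459 m/s, Re = 6.74×10^4, ε/D = 3.08×10^-6, f = 0.01940, h_2 = f(L/D)V²/2g = 0.2296 m
Series → Q common, losses add: H = Σh = 9.071 m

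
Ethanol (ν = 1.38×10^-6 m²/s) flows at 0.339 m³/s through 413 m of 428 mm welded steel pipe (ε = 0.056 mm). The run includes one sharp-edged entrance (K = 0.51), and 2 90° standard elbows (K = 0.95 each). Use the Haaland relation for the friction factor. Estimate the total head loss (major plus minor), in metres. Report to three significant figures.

V = 4Q/(πD²) = 2.356 m/s; V²/2g = 0.2830 m
Re = 7.31×10^5, ε/D = 1.31×10^-4 → f = 0.01409 (Haaland)
Major: h_f = f(L/D)·V²/2g = 0.01409·965.0·0.2830 = 3.848 m
Minor: ΣK = 2.41; h_m = ΣK·V²/2g = 0.6820 m
Total H_L = 3.848 + 0.6820 = 4.530 m

H_L ≈ 4.53 m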